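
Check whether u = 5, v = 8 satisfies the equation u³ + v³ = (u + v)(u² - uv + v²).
Substituting u = 5, v = 8:

LHS = 5³ + 8³ = 637
RHS = (5 + 8)(5² - 5·8 + 8²) = 637

LHS = RHS, so the equation holds at this point.

Answer: Holds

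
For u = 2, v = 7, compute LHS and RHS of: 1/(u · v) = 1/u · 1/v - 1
LHS = 1/(2 · 7) = 1/14
RHS = 1/2 · 1/7 - 1 = -13/14

LHS ≠ RHS, so the equation does not hold here.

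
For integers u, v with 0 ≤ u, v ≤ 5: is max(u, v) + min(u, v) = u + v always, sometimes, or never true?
Always true

The identity holds for every pair in the range. For instance at (u, v) = (1, 4): both sides equal 5.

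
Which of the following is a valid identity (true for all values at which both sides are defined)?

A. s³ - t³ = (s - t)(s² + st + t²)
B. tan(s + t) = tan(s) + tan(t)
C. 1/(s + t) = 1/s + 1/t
A: holds — e.g. at (1, 5), both sides equal -124.
B: fails at (1, 5) — LHS = tan(6) ≈ -0.291, RHS = tan(5) + tan(1) ≈ -1.823.
C: fails at (3, 4) — LHS = 1/7, RHS = 7/12.

Answer: A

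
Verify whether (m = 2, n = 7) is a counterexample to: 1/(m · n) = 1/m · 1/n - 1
Substituting m = 2, n = 7:
LHS = 1/(2 · 7) = 1/14
RHS = 1/2 · 1/7 - 1 = -13/14

Since LHS ≠ RHS, this pair disproves the claim.

Answer: Yes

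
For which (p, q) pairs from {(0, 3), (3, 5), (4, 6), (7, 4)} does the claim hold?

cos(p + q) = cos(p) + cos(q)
None

Testing each pair:
(0, 3): LHS = cos(3) ≈ -0.99, RHS = cos(3) + 1 ≈ 0.01001 → fails
(3, 5): LHS = cos(8) ≈ -0.1455, RHS = cos(3) + cos(5) ≈ -0.7063 → fails
(4, 6): LHS = cos(10) ≈ -0.8391, RHS = cos(4) + cos(6) ≈ 0.3065 → fails
(7, 4): LHS = cos(11) ≈ 0.004426, RHS = cos(4) + cos(7) ≈ 0.1003 → fails

No pair satisfies the claim.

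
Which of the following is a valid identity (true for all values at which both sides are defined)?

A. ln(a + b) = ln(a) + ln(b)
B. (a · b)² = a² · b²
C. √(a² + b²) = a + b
B

A: fails at (2, 3) — LHS = ln(5) ≈ 1.609, RHS = ln(2) + ln(3) ≈ 1.792.
B: holds — e.g. at (0, 1), both sides equal 0.
C: fails at (2, 2) — LHS = 2·√(2) ≈ 2.828, RHS = 4.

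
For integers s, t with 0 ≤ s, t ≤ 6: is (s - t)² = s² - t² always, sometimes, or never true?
Sometimes true

It holds at (s, t) = (5, 0) (both sides equal 25), but fails at (s, t) = (6, 1) (LHS = 25, RHS = 35).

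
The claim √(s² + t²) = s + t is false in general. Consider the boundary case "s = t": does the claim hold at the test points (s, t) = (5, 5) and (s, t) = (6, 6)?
No, fails at both test points

At (5, 5): LHS = 5·√(2) ≈ 7.071 ≠ RHS = 10
At (6, 6): LHS = 6·√(2) ≈ 8.485 ≠ RHS = 12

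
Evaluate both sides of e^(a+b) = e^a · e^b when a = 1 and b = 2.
LHS = e^(1+2) = e^3 ≈ 20.09
RHS = e^1 · e^2 = e^3 ≈ 20.09

LHS = RHS: the two sides agree.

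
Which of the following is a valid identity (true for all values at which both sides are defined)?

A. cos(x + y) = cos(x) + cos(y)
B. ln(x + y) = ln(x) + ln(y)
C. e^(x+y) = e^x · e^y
A: fails at (1, 5) — LHS = cos(6) ≈ 0.9602, RHS = cos(5) + cos(1) ≈ 0.824.
B: fails at (1, 1) — LHS = ln(2) ≈ 0.6931, RHS = 0.
C: holds — e.g. at (2, 5), both sides equal e^7 ≈ 1097.

Answer: C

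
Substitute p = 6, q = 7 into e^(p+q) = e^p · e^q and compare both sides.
LHS = e^(6+7) = e^13 ≈ 442413.4
RHS = e^6 · e^7 = e^13 ≈ 442413.4

LHS = RHS: the two sides agree.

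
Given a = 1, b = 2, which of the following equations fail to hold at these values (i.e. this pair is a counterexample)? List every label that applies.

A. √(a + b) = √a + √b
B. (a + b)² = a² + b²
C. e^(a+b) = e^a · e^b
Evaluating each claim at the given values:
A. LHS = √(3) ≈ 1.732, RHS = 1 + √(2) ≈ 2.414 → fails here (LHS ≠ RHS)
B. LHS = 9, RHS = 5 → fails here (LHS ≠ RHS)
C. LHS = e^3 ≈ 20.09, RHS = e^3 ≈ 20.09 → holds here (LHS = RHS)

Answer: A, B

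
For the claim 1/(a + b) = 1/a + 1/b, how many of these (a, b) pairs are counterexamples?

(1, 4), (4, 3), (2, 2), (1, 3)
Testing each pair:
(1, 4): LHS = 1/5, RHS = 5/4 → counterexample
(4, 3): LHS = 1/7, RHS = 7/12 → counterexample
(2, 2): LHS = 1/4, RHS = 1 → counterexample
(1, 3): LHS = 1/4, RHS = 4/3 → counterexample

That makes 4 counterexamples.

Answer: 4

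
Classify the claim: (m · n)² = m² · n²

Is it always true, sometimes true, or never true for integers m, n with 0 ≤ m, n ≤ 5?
The identity holds for every pair in the range. For instance at (m, n) = (1, 0): both sides equal 0.

Answer: Always true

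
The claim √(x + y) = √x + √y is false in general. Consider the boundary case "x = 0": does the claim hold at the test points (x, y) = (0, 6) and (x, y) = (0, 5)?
Yes, holds at both test points

At (0, 6): LHS = √(6) ≈ 2.449, RHS = √(6) ≈ 2.449 → equal
At (0, 5): LHS = √(5) ≈ 2.236, RHS = √(5) ≈ 2.236 → equal

So the claim does hold at both of these boundary points, even though it is not an identity.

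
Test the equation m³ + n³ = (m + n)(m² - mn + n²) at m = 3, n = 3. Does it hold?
Substituting m = 3, n = 3:

LHS = 3³ + 3³ = 54
RHS = (3 + 3)(3² - 3·3 + 3²) = 54

LHS = RHS, so the equation holds at this point.

Answer: Holds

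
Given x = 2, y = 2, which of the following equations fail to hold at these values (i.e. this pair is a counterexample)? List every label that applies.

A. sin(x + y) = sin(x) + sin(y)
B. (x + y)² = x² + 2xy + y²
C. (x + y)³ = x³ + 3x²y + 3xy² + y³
A

Evaluating each claim at the given values:
A. LHS = sin(4) ≈ -0.7568, RHS = 2·sin(2) ≈ 1.819 → fails here (LHS ≠ RHS)
B. LHS = 16, RHS = 16 → holds here (LHS = RHS)
C. LHS = 64, RHS = 64 → holds here (LHS = RHS)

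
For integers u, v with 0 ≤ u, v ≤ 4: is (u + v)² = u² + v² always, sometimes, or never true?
It holds at (u, v) = (0, 4) (both sides equal 16), but fails at (u, v) = (1, 1) (LHS = 4, RHS = 2).

Answer: Sometimes true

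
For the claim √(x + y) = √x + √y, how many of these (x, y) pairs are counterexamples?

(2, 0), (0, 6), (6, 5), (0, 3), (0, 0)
Testing each pair:
(2, 0): LHS = √(2) ≈ 1.414, RHS = √(2) ≈ 1.414 → satisfies claim
(0, 6): LHS = √(6) ≈ 2.449, RHS = √(6) ≈ 2.449 → satisfies claim
(6, 5): LHS = √(11) ≈ 3.317, RHS = √(5) + √(6) ≈ 4.686 → counterexample
(0, 3): LHS = √(3) ≈ 1.732, RHS = √(3) ≈ 1.732 → satisfies claim
(0, 0): LHS = 0, RHS = 0 → satisfies claim

That makes 1 counterexample.

Answer: 1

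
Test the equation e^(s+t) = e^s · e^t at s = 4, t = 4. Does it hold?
Holds

Substituting s = 4, t = 4:

LHS = e^(4+4) = e^8 ≈ 2981
RHS = e^4 · e^4 = e^8 ≈ 2981

LHS = RHS, so the equation holds at this point.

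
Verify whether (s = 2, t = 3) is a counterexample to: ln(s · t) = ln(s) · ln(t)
Yes

Substituting s = 2, t = 3:
LHS = ln(2 · 3) = ln(6) ≈ 1.792
RHS = ln(2) · ln(3) ≈ 0.7615

Since LHS ≠ RHS, this pair disproves the claim.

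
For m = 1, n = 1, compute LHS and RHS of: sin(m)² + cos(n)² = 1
LHS = sin(1)² + cos(1)² = 1
RHS = 1

LHS = RHS: the two sides agree.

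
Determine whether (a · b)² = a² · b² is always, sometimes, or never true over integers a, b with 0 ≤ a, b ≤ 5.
Always true

The identity holds for every pair in the range. For instance at (a, b) = (5, 3): both sides equal 225.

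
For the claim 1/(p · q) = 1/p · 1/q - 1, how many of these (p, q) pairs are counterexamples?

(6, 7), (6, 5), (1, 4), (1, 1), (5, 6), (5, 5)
Testing each pair:
(6, 7): LHS = 1/42, RHS = -41/42 → counterexample
(6, 5): LHS = 1/30, RHS = -29/30 → counterexample
(1, 4): LHS = 1/4, RHS = -3/4 → counterexample
(1, 1): LHS = 1, RHS = 0 → counterexample
(5, 6): LHS = 1/30, RHS = -29/30 → counterexample
(5, 5): LHS = 1/25, RHS = -24/25 → counterexample

That makes 6 counterexamples.

Answer: 6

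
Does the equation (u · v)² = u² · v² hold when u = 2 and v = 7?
Holds

Substituting u = 2, v = 7:

LHS = (2 · 7)² = 196
RHS = 2² · 7² = 196

LHS = RHS, so the equation holds at this point.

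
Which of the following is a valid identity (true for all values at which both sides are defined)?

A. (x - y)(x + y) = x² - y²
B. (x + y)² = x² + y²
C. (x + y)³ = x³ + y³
A

A: holds — e.g. at (3, 5), both sides equal -16.
B: fails at (2, 4) — LHS = 36, RHS = 20.
C: fails at (2, 4) — LHS = 216, RHS = 72.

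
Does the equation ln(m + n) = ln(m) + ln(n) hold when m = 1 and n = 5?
Substituting m = 1, n = 5:

LHS = ln(1 + 5) = ln(6) ≈ 1.792
RHS = ln(1) + ln(5) = ln(5) ≈ 1.609

LHS ≠ RHS, so the equation does not hold at this point.

Answer: Fails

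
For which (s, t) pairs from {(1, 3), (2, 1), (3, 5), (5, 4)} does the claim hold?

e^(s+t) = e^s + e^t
None

Testing each pair:
(1, 3): LHS = e^4 ≈ 54.6, RHS = e + e^3 ≈ 22.8 → fails
(2, 1): LHS = e^3 ≈ 20.09, RHS = e + e^2 ≈ 10.11 → fails
(3, 5): LHS = e^8 ≈ 2981, RHS = e^3 + e^5 ≈ 168.5 → fails
(5, 4): LHS = e^9 ≈ 8103, RHS = e^4 + e^5 ≈ 203 → fails

No pair satisfies the claim.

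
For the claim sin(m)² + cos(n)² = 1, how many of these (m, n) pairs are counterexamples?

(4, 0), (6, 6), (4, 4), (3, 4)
2

Testing each pair:
(4, 0): LHS = sin(4)² + 1 ≈ 1.573, RHS = 1 → counterexample
(6, 6): LHS = sin(6)² + cos(6)² = 1, RHS = 1 → satisfies claim
(4, 4): LHS = cos(4)² + sin(4)² = 1, RHS = 1 → satisfies claim
(3, 4): LHS = sin(3)² + cos(4)² ≈ 0.4472, RHS = 1 → counterexample

That makes 2 counterexamples.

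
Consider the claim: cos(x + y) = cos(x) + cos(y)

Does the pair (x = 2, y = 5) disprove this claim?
Substituting x = 2, y = 5:
LHS = cos(2 + 5) = cos(7) ≈ 0.7539
RHS = cos(2) + cos(5) ≈ -0.1325

Since LHS ≠ RHS, this pair disproves the claim.

Answer: Yes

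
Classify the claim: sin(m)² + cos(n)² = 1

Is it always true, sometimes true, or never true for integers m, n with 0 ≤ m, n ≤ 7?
It holds at (m, n) = (0, 0) (both sides equal 1), but fails at (m, n) = (0, 7) (LHS = cos(7)² ≈ 0.5684, RHS = 1).

Answer: Sometimes true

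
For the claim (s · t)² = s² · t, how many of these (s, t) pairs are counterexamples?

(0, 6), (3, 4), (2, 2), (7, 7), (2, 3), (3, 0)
Testing each pair:
(0, 6): LHS = 0, RHS = 0 → satisfies claim
(3, 4): LHS = 144, RHS = 36 → counterexample
(2, 2): LHS = 16, RHS = 8 → counterexample
(7, 7): LHS = 2401, RHS = 343 → counterexample
(2, 3): LHS = 36, RHS = 12 → counterexample
(3, 0): LHS = 0, RHS = 0 → satisfies claim

That makes 4 counterexamples.

Answer: 4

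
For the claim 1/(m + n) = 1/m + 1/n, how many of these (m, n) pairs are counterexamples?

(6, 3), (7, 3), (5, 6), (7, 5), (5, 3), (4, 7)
Testing each pair:
(6, 3): LHS = 1/9, RHS = 1/2 → counterexample
(7, 3): LHS = 1/10, RHS = 10/21 → counterexample
(5, 6): LHS = 1/11, RHS = 11/30 → counterexample
(7, 5): LHS = 1/12, RHS = 12/35 → counterexample
(5, 3): LHS = 1/8, RHS = 8/15 → counterexample
(4, 7): LHS = 1/11, RHS = 11/28 → counterexample

That makes 6 counterexamples.

Answer: 6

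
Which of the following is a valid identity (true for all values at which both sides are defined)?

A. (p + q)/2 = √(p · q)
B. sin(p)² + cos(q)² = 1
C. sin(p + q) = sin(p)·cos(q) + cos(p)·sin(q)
A: fails at (0, 1) — LHS = 1/2, RHS = 0.
B: fails at (2, 7) — LHS = cos(7)² + sin(2)² ≈ 1.395, RHS = 1.
C: holds — e.g. at (3, 3), both sides equal sin(6) ≈ -0.2794.

Answer: C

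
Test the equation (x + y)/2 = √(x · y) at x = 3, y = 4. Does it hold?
Substituting x = 3, y = 4:

LHS = (3 + 4)/2 = 7/2
RHS = √(3 · 4) = 2·√(3) ≈ 3.464

LHS ≠ RHS, so the equation does not hold at this point.

Answer: Fails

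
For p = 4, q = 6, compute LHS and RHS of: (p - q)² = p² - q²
LHS = (4 - 6)² = 4
RHS = 4² - 6² = -20

LHS ≠ RHS, so the equation does not hold here.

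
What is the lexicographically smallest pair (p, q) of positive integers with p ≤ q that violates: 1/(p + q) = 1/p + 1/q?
Substituting (1, 1) into the claim:
LHS = 1/(1 + 1) = 1/2
RHS = 1/1 + 1/1 = 2

Since LHS ≠ RHS, this pair disproves the claim, and no lexicographically smaller pair (p ≤ q, positive integers) does.

For instance (1, 4) is also a counterexample (LHS = 1/5, RHS = 5/4), but it's lexicographically larger.

Answer: (p, q) = (1, 1)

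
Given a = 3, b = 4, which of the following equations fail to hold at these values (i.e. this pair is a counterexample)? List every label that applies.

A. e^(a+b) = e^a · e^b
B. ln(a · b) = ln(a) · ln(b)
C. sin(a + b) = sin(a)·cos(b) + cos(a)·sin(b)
Evaluating each claim at the given values:
A. LHS = e^7 ≈ 1097, RHS = e^7 ≈ 1097 → holds here (LHS = RHS)
B. LHS = ln(12) ≈ 2.485, RHS = ln(3)·ln(4) ≈ 1.523 → fails here (LHS ≠ RHS)
C. LHS = sin(7) ≈ 0.657, RHS = sin(3)·cos(4) + sin(4)·cos(3) ≈ 0.657 → holds here (LHS = RHS)

Answer: B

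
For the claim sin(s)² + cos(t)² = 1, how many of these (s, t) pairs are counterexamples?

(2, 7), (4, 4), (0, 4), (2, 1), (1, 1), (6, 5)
Testing each pair:
(2, 7): LHS = cos(7)² + sin(2)² ≈ 1.395, RHS = 1 → counterexample
(4, 4): LHS = cos(4)² + sin(4)² = 1, RHS = 1 → satisfies claim
(0, 4): LHS = cos(4)² ≈ 0.4272, RHS = 1 → counterexample
(2, 1): LHS = cos(1)² + sin(2)² ≈ 1.119, RHS = 1 → counterexample
(1, 1): LHS = cos(1)² + sin(1)² = 1, RHS = 1 → satisfies claim
(6, 5): LHS = sin(6)² + cos(5)² ≈ 0.1585, RHS = 1 → counterexample

That makes 4 counterexamples.

Answer: 4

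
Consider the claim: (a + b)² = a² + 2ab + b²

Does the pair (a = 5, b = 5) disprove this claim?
No

Substituting a = 5, b = 5:
LHS = (5 + 5)² = 100
RHS = 5² + 2·5·5 + 5² = 100

The sides agree, so this pair does not disprove the claim.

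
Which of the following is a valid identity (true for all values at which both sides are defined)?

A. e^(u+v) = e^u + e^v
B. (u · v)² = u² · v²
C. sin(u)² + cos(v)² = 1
B

A: fails at (3, 3) — LHS = e^6 ≈ 403.4, RHS = 2·e^3 ≈ 40.17.
B: holds — e.g. at (2, 2), both sides equal 16.
C: fails at (3, 7) — LHS = sin(3)² + cos(7)² ≈ 0.5883, RHS = 1.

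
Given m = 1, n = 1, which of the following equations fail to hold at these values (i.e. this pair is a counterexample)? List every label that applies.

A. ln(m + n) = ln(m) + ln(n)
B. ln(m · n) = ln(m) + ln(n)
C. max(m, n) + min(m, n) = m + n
A

Evaluating each claim at the given values:
A. LHS = ln(2) ≈ 0.6931, RHS = 0 → fails here (LHS ≠ RHS)
B. LHS = 0, RHS = 0 → holds here (LHS = RHS)
C. LHS = 2, RHS = 2 → holds here (LHS = RHS)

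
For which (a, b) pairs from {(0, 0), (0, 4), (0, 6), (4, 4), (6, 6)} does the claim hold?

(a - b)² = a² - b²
Testing each pair:
(0, 0): LHS = 0, RHS = 0 → holds
(0, 4): LHS = 16, RHS = -16 → fails
(0, 6): LHS = 36, RHS = -36 → fails
(4, 4): LHS = 0, RHS = 0 → holds
(6, 6): LHS = 0, RHS = 0 → holds

3 of 5 pairs satisfy the claim.

Answer: (0, 0), (4, 4), (6, 6)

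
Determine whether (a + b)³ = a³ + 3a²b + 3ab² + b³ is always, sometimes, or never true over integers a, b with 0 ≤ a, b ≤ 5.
Always true

The identity holds for every pair in the range. For instance at (a, b) = (5, 4): both sides equal 729.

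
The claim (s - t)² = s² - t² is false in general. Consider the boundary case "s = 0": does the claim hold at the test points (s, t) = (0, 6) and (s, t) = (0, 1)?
At (0, 6): LHS = 36 ≠ RHS = -36
At (0, 1): LHS = 1 ≠ RHS = -1

Answer: No, fails at both test points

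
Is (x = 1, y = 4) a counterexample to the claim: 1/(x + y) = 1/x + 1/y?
Yes

Substituting x = 1, y = 4:
LHS = 1/(1 + 4) = 1/5
RHS = 1/1 + 1/4 = 5/4

Since LHS ≠ RHS, this pair disproves the claim.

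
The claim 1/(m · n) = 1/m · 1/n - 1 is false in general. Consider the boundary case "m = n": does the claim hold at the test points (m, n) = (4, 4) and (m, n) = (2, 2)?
At (4, 4): LHS = 1/16 ≠ RHS = -15/16
At (2, 2): LHS = 1/4 ≠ RHS = -3/4

Answer: No, fails at both test points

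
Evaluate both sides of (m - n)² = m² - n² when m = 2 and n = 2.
LHS = (2 - 2)² = 0
RHS = 2² - 2² = 0

LHS = RHS: the two sides agree.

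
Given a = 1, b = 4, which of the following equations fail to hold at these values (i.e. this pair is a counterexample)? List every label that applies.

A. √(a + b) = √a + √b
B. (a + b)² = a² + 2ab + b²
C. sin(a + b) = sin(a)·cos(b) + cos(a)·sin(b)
Evaluating each claim at the given values:
A. LHS = √(5) ≈ 2.236, RHS = 3 → fails here (LHS ≠ RHS)
B. LHS = 25, RHS = 25 → holds here (LHS = RHS)
C. LHS = sin(5) ≈ -0.9589, RHS = sin(1)·cos(4) + sin(4)·cos(1) ≈ -0.9589 → holds here (LHS = RHS)

Answer: A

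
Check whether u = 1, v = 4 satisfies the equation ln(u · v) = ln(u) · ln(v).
Substituting u = 1, v = 4:

LHS = ln(1 · 4) = ln(4) ≈ 1.386
RHS = ln(1) · ln(4) = 0

LHS ≠ RHS, so the equation does not hold at this point.

Answer: Fails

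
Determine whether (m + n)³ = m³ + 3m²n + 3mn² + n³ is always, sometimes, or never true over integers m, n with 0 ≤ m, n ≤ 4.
The identity holds for every pair in the range. For instance at (m, n) = (2, 1): both sides equal 27.

Answer: Always true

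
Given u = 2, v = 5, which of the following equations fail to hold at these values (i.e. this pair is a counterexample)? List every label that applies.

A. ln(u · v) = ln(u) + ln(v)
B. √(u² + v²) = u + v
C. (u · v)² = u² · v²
B

Evaluating each claim at the given values:
A. LHS = ln(10) ≈ 2.303, RHS = ln(2) + ln(5) ≈ 2.303 → holds here (LHS = RHS)
B. LHS = √(29) ≈ 5.385, RHS = 7 → fails here (LHS ≠ RHS)
C. LHS = 100, RHS = 100 → holds here (LHS = RHS)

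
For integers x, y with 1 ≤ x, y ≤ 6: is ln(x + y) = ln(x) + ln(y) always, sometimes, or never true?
Sometimes true

It holds at (x, y) = (2, 2) (both sides equal ln(4) ≈ 1.386), but fails at (x, y) = (4, 4) (LHS = ln(8) ≈ 2.079, RHS = 2·ln(4) ≈ 2.773).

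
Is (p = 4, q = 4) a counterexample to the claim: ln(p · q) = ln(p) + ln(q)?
No

Substituting p = 4, q = 4:
LHS = ln(4 · 4) = ln(16) ≈ 2.773
RHS = ln(4) + ln(4) = 2·ln(4) ≈ 2.773

The sides agree, so this pair does not disprove the claim.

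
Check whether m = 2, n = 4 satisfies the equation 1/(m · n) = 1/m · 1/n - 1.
Fails

Substituting m = 2, n = 4:

LHS = 1/(2 · 4) = 1/8
RHS = 1/2 · 1/4 - 1 = -7/8

LHS ≠ RHS, so the equation does not hold at this point.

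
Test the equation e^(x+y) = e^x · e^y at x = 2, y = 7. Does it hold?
Holds

Substituting x = 2, y = 7:

LHS = e^(2+7) = e^9 ≈ 8103
RHS = e^2 · e^7 = e^9 ≈ 8103

LHS = RHS, so the equation holds at this point.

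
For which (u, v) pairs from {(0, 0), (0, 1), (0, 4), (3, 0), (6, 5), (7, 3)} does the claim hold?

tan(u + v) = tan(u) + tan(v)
Testing each pair:
(0, 0): LHS = 0, RHS = 0 → holds
(0, 1): LHS = tan(1) ≈ 1.557, RHS = tan(1) ≈ 1.557 → holds
(0, 4): LHS = tan(4) ≈ 1.158, RHS = tan(4) ≈ 1.158 → holds
(3, 0): LHS = tan(3) ≈ -0.1425, RHS = tan(3) ≈ -0.1425 → holds
(6, 5): LHS = tan(11) ≈ -226, RHS = tan(5) + tan(6) ≈ -3.672 → fails
(7, 3): LHS = tan(10) ≈ 0.6484, RHS = tan(3) + tan(7) ≈ 0.7289 → fails

4 of 6 pairs satisfy the claim.

Answer: (0, 0), (0, 1), (0, 4), (3, 0)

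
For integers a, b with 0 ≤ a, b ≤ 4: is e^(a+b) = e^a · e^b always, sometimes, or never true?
The identity holds for every pair in the range. For instance at (a, b) = (3, 1): both sides equal e^4 ≈ 54.6.

Answer: Always true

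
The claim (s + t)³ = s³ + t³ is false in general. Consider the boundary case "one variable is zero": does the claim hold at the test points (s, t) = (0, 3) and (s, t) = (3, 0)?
Yes, holds at both test points

At (0, 3): LHS = 27, RHS = 27 → equal
At (3, 0): LHS = 27, RHS = 27 → equal

So the claim does hold at both of these boundary points, even though it is not an identity.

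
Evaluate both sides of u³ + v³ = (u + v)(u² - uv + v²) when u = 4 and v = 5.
LHS = 4³ + 5³ = 189
RHS = (4 + 5)(4² - 4·5 + 5²) = 189

LHS = RHS: the two sides agree.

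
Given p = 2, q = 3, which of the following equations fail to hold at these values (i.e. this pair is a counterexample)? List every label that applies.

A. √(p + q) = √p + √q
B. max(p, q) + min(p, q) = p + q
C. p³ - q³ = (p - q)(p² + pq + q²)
A

Evaluating each claim at the given values:
A. LHS = √(5) ≈ 2.236, RHS = √(2) + √(3) ≈ 3.146 → fails here (LHS ≠ RHS)
B. LHS = 5, RHS = 5 → holds here (LHS = RHS)
C. LHS = -19, RHS = -19 → holds here (LHS = RHS)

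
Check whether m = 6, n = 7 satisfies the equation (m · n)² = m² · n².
Holds

Substituting m = 6, n = 7:

LHS = (6 · 7)² = 1764
RHS = 6² · 7² = 1764

LHS = RHS, so the equation holds at this point.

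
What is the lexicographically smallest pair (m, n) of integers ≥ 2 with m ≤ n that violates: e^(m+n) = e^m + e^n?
Substituting (2, 2) into the claim:
LHS = e^(2+2) = e^4 ≈ 54.6
RHS = e^2 + e^2 = 2·e^2 ≈ 14.78

Since LHS ≠ RHS, this pair disproves the claim, and no lexicographically smaller pair (m ≤ n, integers ≥ 2) does.

For instance (2, 9) is also a counterexample (LHS = e^11 ≈ 59874.1, RHS = e^2 + e^9 ≈ 8110), but it's lexicographically larger.

Answer: (m, n) = (2, 2)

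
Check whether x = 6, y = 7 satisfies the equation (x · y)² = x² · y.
Substituting x = 6, y = 7:

LHS = (6 · 7)² = 1764
RHS = 6² · 7 = 252

LHS ≠ RHS, so the equation does not hold at this point.

Answer: Fails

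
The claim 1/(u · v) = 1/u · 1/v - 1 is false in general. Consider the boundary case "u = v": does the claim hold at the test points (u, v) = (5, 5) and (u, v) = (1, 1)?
At (5, 5): LHS = 1/25 ≠ RHS = -24/25
At (1, 1): LHS = 1 ≠ RHS = 0

Answer: No, fails at both test points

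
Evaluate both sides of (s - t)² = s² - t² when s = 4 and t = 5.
LHS = (4 - 5)² = 1
RHS = 4² - 5² = -9

LHS ≠ RHS, so the equation does not hold here.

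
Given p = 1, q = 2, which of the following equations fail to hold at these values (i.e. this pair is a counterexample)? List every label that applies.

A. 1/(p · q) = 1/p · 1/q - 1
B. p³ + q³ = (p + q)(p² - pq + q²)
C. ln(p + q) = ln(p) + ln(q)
A, C

Evaluating each claim at the given values:
A. LHS = 1/2, RHS = -1/2 → fails here (LHS ≠ RHS)
B. LHS = 9, RHS = 9 → holds here (LHS = RHS)
C. LHS = ln(3) ≈ 1.099, RHS = ln(2) ≈ 0.6931 → fails here (LHS ≠ RHS)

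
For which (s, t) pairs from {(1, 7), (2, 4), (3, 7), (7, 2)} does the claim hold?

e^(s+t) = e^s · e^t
All pairs

Testing each pair:
(1, 7): LHS = e^8 ≈ 2981, RHS = e^8 ≈ 2981 → holds
(2, 4): LHS = e^6 ≈ 403.4, RHS = e^6 ≈ 403.4 → holds
(3, 7): LHS = e^10 ≈ 22026.5, RHS = e^10 ≈ 22026.5 → holds
(7, 2): LHS = e^9 ≈ 8103, RHS = e^9 ≈ 8103 → holds

Every pair satisfies the claim.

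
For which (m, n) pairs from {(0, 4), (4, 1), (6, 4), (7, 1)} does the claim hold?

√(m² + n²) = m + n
Testing each pair:
(0, 4): LHS = 4, RHS = 4 → holds
(4, 1): LHS = √(17) ≈ 4.123, RHS = 5 → fails
(6, 4): LHS = 2·√(13) ≈ 7.211, RHS = 10 → fails
(7, 1): LHS = 5·√(2) ≈ 7.071, RHS = 8 → fails

1 of 4 pairs satisfies the claim.

Answer: (0, 4)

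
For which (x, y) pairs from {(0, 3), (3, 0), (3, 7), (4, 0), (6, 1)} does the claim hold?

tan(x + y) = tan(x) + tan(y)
(0, 3), (3, 0), (4, 0)

Testing each pair:
(0, 3): LHS = tan(3) ≈ -0.1425, RHS = tan(3) ≈ -0.1425 → holds
(3, 0): LHS = tan(3) ≈ -0.1425, RHS = tan(3) ≈ -0.1425 → holds
(3, 7): LHS = tan(10) ≈ 0.6484, RHS = tan(3) + tan(7) ≈ 0.7289 → fails
(4, 0): LHS = tan(4) ≈ 1.158, RHS = tan(4) ≈ 1.158 → holds
(6, 1): LHS = tan(7) ≈ 0.8714, RHS = tan(6) + tan(1) ≈ 1.266 → fails

3 of 5 pairs satisfy the claim.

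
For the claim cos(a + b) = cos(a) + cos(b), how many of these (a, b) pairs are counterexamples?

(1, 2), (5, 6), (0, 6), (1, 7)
4

Testing each pair:
(1, 2): LHS = cos(3) ≈ -0.99, RHS = cos(2) + cos(1) ≈ 0.1242 → counterexample
(5, 6): LHS = cos(11) ≈ 0.004426, RHS = cos(5) + cos(6) ≈ 1.244 → counterexample
(0, 6): LHS = cos(6) ≈ 0.9602, RHS = cos(6) + 1 ≈ 1.96 → counterexample
(1, 7): LHS = cos(8) ≈ -0.1455, RHS = cos(1) + cos(7) ≈ 1.294 → counterexample

That makes 4 counterexamples.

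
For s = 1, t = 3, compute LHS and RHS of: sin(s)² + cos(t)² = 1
LHS = sin(1)² + cos(3)² ≈ 1.688
RHS = 1

LHS ≠ RHS (they differ by about 0.6882), so the equation does not hold here.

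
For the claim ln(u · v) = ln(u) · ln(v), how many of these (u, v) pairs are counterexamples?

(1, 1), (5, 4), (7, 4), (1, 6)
Testing each pair:
(1, 1): LHS = 0, RHS = 0 → satisfies claim
(5, 4): LHS = ln(20) ≈ 2.996, RHS = ln(4)·ln(5) ≈ 2.231 → counterexample
(7, 4): LHS = ln(28) ≈ 3.332, RHS = ln(4)·ln(7) ≈ 2.698 → counterexample
(1, 6): LHS = ln(6) ≈ 1.792, RHS = 0 → counterexample

That makes 3 counterexamples.

Answer: 3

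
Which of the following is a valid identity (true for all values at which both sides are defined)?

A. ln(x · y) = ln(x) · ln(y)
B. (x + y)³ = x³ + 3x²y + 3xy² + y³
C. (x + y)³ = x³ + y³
A: fails at (1, 3) — LHS = ln(3) ≈ 1.099, RHS = 0.
B: holds — e.g. at (0, 1), both sides equal 1.
C: fails at (1, 3) — LHS = 64, RHS = 28.

Answer: B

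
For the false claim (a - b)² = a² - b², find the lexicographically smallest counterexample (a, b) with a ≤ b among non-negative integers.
At (0, 0): both sides equal 0, so it holds there.

Substituting (0, 1) into the claim:
LHS = (0 - 1)² = 1
RHS = 0² - 1² = -1

Since LHS ≠ RHS, this pair disproves the claim, and no lexicographically smaller pair (a ≤ b, non-negative integers) does.

For instance (2, 5) is also a counterexample (LHS = 9, RHS = -21), but it's lexicographically larger.

Answer: (a, b) = (0, 1)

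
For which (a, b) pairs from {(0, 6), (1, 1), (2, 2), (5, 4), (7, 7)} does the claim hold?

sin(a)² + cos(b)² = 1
Testing each pair:
(0, 6): LHS = cos(6)² ≈ 0.9219, RHS = 1 → fails
(1, 1): LHS = cos(1)² + sin(1)² = 1, RHS = 1 → holds
(2, 2): LHS = cos(2)² + sin(2)² = 1, RHS = 1 → holds
(5, 4): LHS = cos(4)² + sin(5)² ≈ 1.347, RHS = 1 → fails
(7, 7): LHS = sin(7)² + cos(7)² = 1, RHS = 1 → holds

3 of 5 pairs satisfy the claim.

Answer: (1, 1), (2, 2), (7, 7)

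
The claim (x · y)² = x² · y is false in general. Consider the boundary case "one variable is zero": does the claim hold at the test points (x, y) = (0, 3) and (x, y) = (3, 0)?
Yes, holds at both test points

At (0, 3): LHS = 0, RHS = 0 → equal
At (3, 0): LHS = 0, RHS = 0 → equal

So the claim does hold at both of these boundary points, even though it is not an identity.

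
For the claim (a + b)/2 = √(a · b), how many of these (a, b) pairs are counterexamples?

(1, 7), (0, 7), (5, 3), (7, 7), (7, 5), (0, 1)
Testing each pair:
(1, 7): LHS = 4, RHS = √(7) ≈ 2.646 → counterexample
(0, 7): LHS = 7/2, RHS = 0 → counterexample
(5, 3): LHS = 4, RHS = √(15) ≈ 3.873 → counterexample
(7, 7): LHS = 7, RHS = 7 → satisfies claim
(7, 5): LHS = 6, RHS = √(35) ≈ 5.916 → counterexample
(0, 1): LHS = 1/2, RHS = 0 → counterexample

That makes 5 counterexamples.

Answer: 5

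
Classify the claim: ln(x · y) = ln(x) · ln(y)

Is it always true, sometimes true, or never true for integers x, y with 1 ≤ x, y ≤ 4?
Sometimes true

It holds at (x, y) = (1, 1) (both sides equal 0), but fails at (x, y) = (3, 2) (LHS = ln(6) ≈ 1.792, RHS = ln(2)·ln(3) ≈ 0.7615).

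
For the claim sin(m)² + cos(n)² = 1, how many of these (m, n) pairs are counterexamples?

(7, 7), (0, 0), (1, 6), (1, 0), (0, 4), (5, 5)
3

Testing each pair:
(7, 7): LHS = sin(7)² + cos(7)² = 1, RHS = 1 → satisfies claim
(0, 0): LHS = 1, RHS = 1 → satisfies claim
(1, 6): LHS = sin(1)² + cos(6)² ≈ 1.63, RHS = 1 → counterexample
(1, 0): LHS = sin(1)² + 1 ≈ 1.708, RHS = 1 → counterexample
(0, 4): LHS = cos(4)² ≈ 0.4272, RHS = 1 → counterexample
(5, 5): LHS = cos(5)² + sin(5)² = 1, RHS = 1 → satisfies claim

That makes 3 counterexamples.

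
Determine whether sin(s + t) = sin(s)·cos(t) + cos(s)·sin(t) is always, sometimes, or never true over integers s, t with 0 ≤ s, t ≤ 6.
Always true

The identity holds for every pair in the range. For instance at (s, t) = (2, 0): both sides equal sin(2) ≈ 0.9093.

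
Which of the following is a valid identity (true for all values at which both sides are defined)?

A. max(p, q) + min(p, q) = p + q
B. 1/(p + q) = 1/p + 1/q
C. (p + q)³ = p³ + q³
A: holds — e.g. at (1, 4), both sides equal 5.
B: fails at (2, 7) — LHS = 1/9, RHS = 9/14.
C: fails at (3, 4) — LHS = 343, RHS = 91.

Answer: A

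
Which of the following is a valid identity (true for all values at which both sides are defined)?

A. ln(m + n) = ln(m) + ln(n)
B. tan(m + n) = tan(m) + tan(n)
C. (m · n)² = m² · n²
A: fails at (5, 5) — LHS = ln(10) ≈ 2.303, RHS = 2·ln(5) ≈ 3.219.
B: fails at (1, 1) — LHS = tan(2) ≈ -2.185, RHS = 2·tan(1) ≈ 3.115.
C: holds — e.g. at (0, 1), both sides equal 0.

Answer: C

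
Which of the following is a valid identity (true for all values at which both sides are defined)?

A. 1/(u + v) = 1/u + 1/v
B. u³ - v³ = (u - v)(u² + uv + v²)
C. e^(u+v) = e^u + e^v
B

A: fails at (2, 4) — LHS = 1/6, RHS = 3/4.
B: holds — e.g. at (4, 4), both sides equal 0.
C: fails at (6, 7) — LHS = e^13 ≈ 442413.4, RHS = e^6 + e^7 ≈ 1500.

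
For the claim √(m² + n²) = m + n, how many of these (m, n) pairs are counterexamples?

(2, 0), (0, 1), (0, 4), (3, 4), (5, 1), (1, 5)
Testing each pair:
(2, 0): LHS = 2, RHS = 2 → satisfies claim
(0, 1): LHS = 1, RHS = 1 → satisfies claim
(0, 4): LHS = 4, RHS = 4 → satisfies claim
(3, 4): LHS = 5, RHS = 7 → counterexample
(5, 1): LHS = √(26) ≈ 5.099, RHS = 6 → counterexample
(1, 5): LHS = √(26) ≈ 5.099, RHS = 6 → counterexample

That makes 3 counterexamples.

Answer: 3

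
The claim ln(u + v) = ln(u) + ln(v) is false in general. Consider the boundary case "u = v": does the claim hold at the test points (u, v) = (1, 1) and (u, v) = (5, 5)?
No, fails at both test points

At (1, 1): LHS = ln(2) ≈ 0.6931 ≠ RHS = 0
At (5, 5): LHS = ln(10) ≈ 2.303 ≠ RHS = 2·ln(5) ≈ 3.219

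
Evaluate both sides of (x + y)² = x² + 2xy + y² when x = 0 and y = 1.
LHS = (0 + 1)² = 1
RHS = 0² + 2·0·1 + 1² = 1

LHS = RHS: the two sides agree.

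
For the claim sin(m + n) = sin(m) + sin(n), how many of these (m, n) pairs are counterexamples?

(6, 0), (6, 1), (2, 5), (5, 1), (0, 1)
Testing each pair:
(6, 0): LHS = sin(6) ≈ -0.2794, RHS = sin(6) ≈ -0.2794 → satisfies claim
(6, 1): LHS = sin(7) ≈ 0.657, RHS = sin(6) + sin(1) ≈ 0.5621 → counterexample
(2, 5): LHS = sin(7) ≈ 0.657, RHS = sin(5) + sin(2) ≈ -0.04963 → counterexample
(5, 1): LHS = sin(6) ≈ -0.2794, RHS = sin(5) + sin(1) ≈ -0.1175 → counterexample
(0, 1): LHS = sin(1) ≈ 0.8415, RHS = sin(1) ≈ 0.8415 → satisfies claim

That makes 3 counterexamples.

Answer: 3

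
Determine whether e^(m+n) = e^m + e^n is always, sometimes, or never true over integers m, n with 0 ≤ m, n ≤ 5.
Never true

The claim fails for every pair in the range. For instance at (m, n) = (3, 0): LHS = e^3 ≈ 20.09, RHS = 1 + e^3 ≈ 21.09.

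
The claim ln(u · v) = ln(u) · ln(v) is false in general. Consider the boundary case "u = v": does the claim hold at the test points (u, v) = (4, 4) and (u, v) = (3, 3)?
At (4, 4): LHS = ln(16) ≈ 2.773 ≠ RHS = ln(4)² ≈ 1.922
At (3, 3): LHS = ln(9) ≈ 2.197 ≠ RHS = ln(3)² ≈ 1.207

Answer: No, fails at both test points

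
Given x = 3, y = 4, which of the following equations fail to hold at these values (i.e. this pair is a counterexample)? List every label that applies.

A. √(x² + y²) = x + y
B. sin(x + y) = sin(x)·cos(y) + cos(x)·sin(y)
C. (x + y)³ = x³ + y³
Evaluating each claim at the given values:
A. LHS = 5, RHS = 7 → fails here (LHS ≠ RHS)
B. LHS = sin(7) ≈ 0.657, RHS = sin(3)·cos(4) + sin(4)·cos(3) ≈ 0.657 → holds here (LHS = RHS)
C. LHS = 343, RHS = 91 → fails here (LHS ≠ RHS)

Answer: A, C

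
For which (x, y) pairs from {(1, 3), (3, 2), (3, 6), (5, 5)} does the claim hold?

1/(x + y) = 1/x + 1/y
None

Testing each pair:
(1, 3): LHS = 1/4, RHS = 4/3 → fails
(3, 2): LHS = 1/5, RHS = 5/6 → fails
(3, 6): LHS = 1/9, RHS = 1/2 → fails
(5, 5): LHS = 1/10, RHS = 2/5 → fails

No pair satisfies the claim.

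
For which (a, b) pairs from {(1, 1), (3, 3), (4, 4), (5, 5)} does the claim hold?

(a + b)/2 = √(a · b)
All pairs

Testing each pair:
(1, 1): LHS = 1, RHS = 1 → holds
(3, 3): LHS = 3, RHS = 3 → holds
(4, 4): LHS = 4, RHS = 4 → holds
(5, 5): LHS = 5, RHS = 5 → holds

Every pair satisfies the claim.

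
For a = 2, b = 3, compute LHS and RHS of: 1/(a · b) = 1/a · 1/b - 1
LHS = 1/(2 · 3) = 1/6
RHS = 1/2 · 1/3 - 1 = -5/6

LHS ≠ RHS, so the equation does not hold here.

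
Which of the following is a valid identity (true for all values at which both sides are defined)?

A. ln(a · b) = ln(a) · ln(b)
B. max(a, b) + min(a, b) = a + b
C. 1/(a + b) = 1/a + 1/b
A: fails at (2, 5) — LHS = ln(10) ≈ 2.303, RHS = ln(2)·ln(5) ≈ 1.116.
B: holds — e.g. at (4, 6), both sides equal 10.
C: fails at (5, 8) — LHS = 1/13, RHS = 13/40.

Answer: B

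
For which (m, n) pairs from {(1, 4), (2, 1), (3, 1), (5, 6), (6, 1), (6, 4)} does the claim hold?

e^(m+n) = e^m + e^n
Testing each pair:
(1, 4): LHS = e^5 ≈ 148.4, RHS = e + e^4 ≈ 57.32 → fails
(2, 1): LHS = e^3 ≈ 20.09, RHS = e + e^2 ≈ 10.11 → fails
(3, 1): LHS = e^4 ≈ 54.6, RHS = e + e^3 ≈ 22.8 → fails
(5, 6): LHS = e^11 ≈ 59874.1, RHS = e^5 + e^6 ≈ 551.8 → fails
(6, 1): LHS = e^7 ≈ 1097, RHS = e + e^6 ≈ 406.1 → fails
(6, 4): LHS = e^10 ≈ 22026.5, RHS = e^4 + e^6 ≈ 458 → fails

No pair satisfies the claim.

Answer: None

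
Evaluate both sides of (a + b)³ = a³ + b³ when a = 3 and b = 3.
LHS = (3 + 3)³ = 216
RHS = 3³ + 3³ = 54

LHS ≠ RHS, so the equation does not hold here.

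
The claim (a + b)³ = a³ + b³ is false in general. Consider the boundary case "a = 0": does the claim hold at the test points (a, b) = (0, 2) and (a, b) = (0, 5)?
At (0, 2): LHS = 8, RHS = 8 → equal
At (0, 5): LHS = 125, RHS = 125 → equal

So the claim does hold at both of these boundary points, even though it is not an identity.

Answer: Yes, holds at both test points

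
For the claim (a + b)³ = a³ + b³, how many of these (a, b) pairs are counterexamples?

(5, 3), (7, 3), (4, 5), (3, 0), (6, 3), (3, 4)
5

Testing each pair:
(5, 3): LHS = 512, RHS = 152 → counterexample
(7, 3): LHS = 1000, RHS = 370 → counterexample
(4, 5): LHS = 729, RHS = 189 → counterexample
(3, 0): LHS = 27, RHS = 27 → satisfies claim
(6, 3): LHS = 729, RHS = 243 → counterexample
(3, 4): LHS = 343, RHS = 91 → counterexample

That makes 5 counterexamples.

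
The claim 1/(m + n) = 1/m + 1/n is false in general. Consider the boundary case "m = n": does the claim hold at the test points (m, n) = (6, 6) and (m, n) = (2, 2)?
At (6, 6): LHS = 1/12 ≠ RHS = 1/3
At (2, 2): LHS = 1/4 ≠ RHS = 1

Answer: No, fails at both test points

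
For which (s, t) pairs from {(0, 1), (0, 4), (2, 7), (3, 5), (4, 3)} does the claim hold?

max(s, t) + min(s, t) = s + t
Testing each pair:
(0, 1): LHS = 1, RHS = 1 → holds
(0, 4): LHS = 4, RHS = 4 → holds
(2, 7): LHS = 9, RHS = 9 → holds
(3, 5): LHS = 8, RHS = 8 → holds
(4, 3): LHS = 7, RHS = 7 → holds

Every pair satisfies the claim.

Answer: All pairs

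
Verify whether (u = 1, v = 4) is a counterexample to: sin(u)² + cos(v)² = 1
Yes

Substituting u = 1, v = 4:
LHS = sin(1)² + cos(4)² ≈ 1.135
RHS = 1

Since LHS ≠ RHS, this pair disproves the claim.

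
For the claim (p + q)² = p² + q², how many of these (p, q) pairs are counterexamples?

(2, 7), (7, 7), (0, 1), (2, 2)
Testing each pair:
(2, 7): LHS = 81, RHS = 53 → counterexample
(7, 7): LHS = 196, RHS = 98 → counterexample
(0, 1): LHS = 1, RHS = 1 → satisfies claim
(2, 2): LHS = 16, RHS = 8 → counterexample

That makes 3 counterexamples.

Answer: 3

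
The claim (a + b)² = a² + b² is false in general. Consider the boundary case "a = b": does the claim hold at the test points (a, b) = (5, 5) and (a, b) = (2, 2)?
No, fails at both test points

At (5, 5): LHS = 100 ≠ RHS = 50
At (2, 2): LHS = 16 ≠ RHS = 8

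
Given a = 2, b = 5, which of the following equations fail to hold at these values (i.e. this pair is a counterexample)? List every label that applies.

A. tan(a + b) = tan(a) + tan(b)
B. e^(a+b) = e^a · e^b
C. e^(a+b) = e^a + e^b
A, C

Evaluating each claim at the given values:
A. LHS = tan(7) ≈ 0.8714, RHS = tan(5) + tan(2) ≈ -5.566 → fails here (LHS ≠ RHS)
B. LHS = e^7 ≈ 1097, RHS = e^7 ≈ 1097 → holds here (LHS = RHS)
C. LHS = e^7 ≈ 1097, RHS = e^2 + e^5 ≈ 155.8 → fails here (LHS ≠ RHS)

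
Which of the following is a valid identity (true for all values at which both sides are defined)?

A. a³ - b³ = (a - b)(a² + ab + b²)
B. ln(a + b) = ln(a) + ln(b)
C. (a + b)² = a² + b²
A

A: holds — e.g. at (3, 4), both sides equal -37.
B: fails at (1, 4) — LHS = ln(5) ≈ 1.609, RHS = ln(4) ≈ 1.386.
C: fails at (5, 8) — LHS = 169, RHS = 89.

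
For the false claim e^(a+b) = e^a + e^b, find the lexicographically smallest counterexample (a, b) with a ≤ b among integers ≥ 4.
Substituting (4, 4) into the claim:
LHS = e^(4+4) = e^8 ≈ 2981
RHS = e^4 + e^4 = 2·e^4 ≈ 109.2

Since LHS ≠ RHS, this pair disproves the claim, and no lexicographically smaller pair (a ≤ b, integers ≥ 4) does.

For instance (9, 11) is also a counterexample (LHS = e^20 ≈ 485165195.4, RHS = e^9 + e^11 ≈ 67977.2), but it's lexicographically larger.

Answer: (a, b) = (4, 4)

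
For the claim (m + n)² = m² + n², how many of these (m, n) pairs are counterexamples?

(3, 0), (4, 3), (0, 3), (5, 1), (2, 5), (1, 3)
Testing each pair:
(3, 0): LHS = 9, RHS = 9 → satisfies claim
(4, 3): LHS = 49, RHS = 25 → counterexample
(0, 3): LHS = 9, RHS = 9 → satisfies claim
(5, 1): LHS = 36, RHS = 26 → counterexample
(2, 5): LHS = 49, RHS = 29 → counterexample
(1, 3): LHS = 16, RHS = 10 → counterexample

That makes 4 counterexamples.

Answer: 4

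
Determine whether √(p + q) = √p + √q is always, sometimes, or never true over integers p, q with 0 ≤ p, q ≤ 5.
It holds at (p, q) = (0, 2) (both sides equal √(2) ≈ 1.414), but fails at (p, q) = (4, 2) (LHS = √(6) ≈ 2.449, RHS = √(2) + 2 ≈ 3.414).

Answer: Sometimes true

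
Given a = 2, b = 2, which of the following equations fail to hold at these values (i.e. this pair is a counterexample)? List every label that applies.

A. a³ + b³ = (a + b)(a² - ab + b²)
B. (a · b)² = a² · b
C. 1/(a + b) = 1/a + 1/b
B, C

Evaluating each claim at the given values:
A. LHS = 16, RHS = 16 → holds here (LHS = RHS)
B. LHS = 16, RHS = 8 → fails here (LHS ≠ RHS)
C. LHS = 1/4, RHS = 1 → fails here (LHS ≠ RHS)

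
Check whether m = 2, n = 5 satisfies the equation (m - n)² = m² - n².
Substituting m = 2, n = 5:

LHS = (2 - 5)² = 9
RHS = 2² - 5² = -21

LHS ≠ RHS, so the equation does not hold at this point.

Answer: Fails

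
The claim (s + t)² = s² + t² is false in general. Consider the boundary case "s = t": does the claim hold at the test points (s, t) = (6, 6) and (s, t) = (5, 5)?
At (6, 6): LHS = 144 ≠ RHS = 72
At (5, 5): LHS = 100 ≠ RHS = 50

Answer: No, fails at both test points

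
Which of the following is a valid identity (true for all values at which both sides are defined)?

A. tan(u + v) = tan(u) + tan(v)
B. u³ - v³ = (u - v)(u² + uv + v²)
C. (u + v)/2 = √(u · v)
A: fails at (2, 3) — LHS = tan(5) ≈ -3.381, RHS = tan(2) + tan(3) ≈ -2.328.
B: holds — e.g. at (2, 3), both sides equal -19.
C: fails at (1, 3) — LHS = 2, RHS = √(3) ≈ 1.732.

Answer: B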